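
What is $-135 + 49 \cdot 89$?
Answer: $4226$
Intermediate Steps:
$-135 + 49 \cdot 89 = -135 + 4361 = 4226$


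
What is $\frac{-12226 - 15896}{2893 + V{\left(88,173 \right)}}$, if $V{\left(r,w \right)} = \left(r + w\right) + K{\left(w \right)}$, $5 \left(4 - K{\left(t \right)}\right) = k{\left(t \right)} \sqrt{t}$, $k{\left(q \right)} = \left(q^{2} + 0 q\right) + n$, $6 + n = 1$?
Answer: $\frac{555057975}{38665698787} + \frac{1051903410 \sqrt{173}}{38665698787} \approx 0.37218$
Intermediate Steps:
$n = -5$ ($n = -6 + 1 = -5$)
$k{\left(q \right)} = -5 + q^{2}$ ($k{\left(q \right)} = \left(q^{2} + 0 q\right) - 5 = \left(q^{2} + 0\right) - 5 = q^{2} - 5 = -5 + q^{2}$)
$K{\left(t \right)} = 4 - \frac{\sqrt{t} \left(-5 + t^{2}\right)}{5}$ ($K{\left(t \right)} = 4 - \frac{\left(-5 + t^{2}\right) \sqrt{t}}{5} = 4 - \frac{\sqrt{t} \left(-5 + t^{2}\right)}{5}$)
$V{\left(r,w \right)} = 4 + r + w + \frac{\sqrt{w} \left(5 - w^{2}\right)}{5}$ ($V{\left(r,w \right)} = \left(r + w\right) + \left(4 + \frac{\sqrt{w} \left(5 - w^{2}\right)}{5}\right) = 4 + r + w + \frac{\sqrt{w} \left(5 - w^{2}\right)}{5}$)
$\frac{-12226 - 15896}{2893 + V{\left(88,173 \right)}} = \frac{-12226 - 15896}{2893 + \left(4 + 88 + 173 + \sqrt{173} - \frac{173^{\frac{5}{2}}}{5}\right)} = - \frac{28122}{2893 + \left(4 + 88 + 173 + \sqrt{173} - \frac{29929 \sqrt{173}}{5}\right)} = - \frac{28122}{2893 + \left(265 - \frac{29924 \sqrt{173}}{5}\right)} = - \frac{28122}{3158 - \frac{29924 \sqrt{173}}{5}}$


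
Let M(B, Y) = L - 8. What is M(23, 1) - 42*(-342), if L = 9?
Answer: 14365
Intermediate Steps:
M(B, Y) = 1 (M(B, Y) = 9 - 8 = 1)
M(23, 1) - 42*(-342) = 1 - 42*(-342) = 1 + 14364 = 14365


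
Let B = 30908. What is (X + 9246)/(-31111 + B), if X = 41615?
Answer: -50861/203 ≈ -250.55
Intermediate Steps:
(X + 9246)/(-31111 + B) = (41615 + 9246)/(-31111 + 30908) = 50861/(-203) = 50861*(-1/203) = -50861/203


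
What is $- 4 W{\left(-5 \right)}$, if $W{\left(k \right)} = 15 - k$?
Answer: $-80$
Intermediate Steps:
$- 4 W{\left(-5 \right)} = - 4 \left(15 - -5\right) = - 4 \left(15 + 5\right) = \left(-4\right) 20 = -80$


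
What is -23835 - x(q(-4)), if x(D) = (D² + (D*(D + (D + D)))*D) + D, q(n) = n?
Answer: -23655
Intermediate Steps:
x(D) = D + D² + 3*D³ (x(D) = (D² + (D*(D + 2*D))*D) + D = (D² + (D*(3*D))*D) + D = (D² + (3*D²)*D) + D = (D² + 3*D³) + D = D + D² + 3*D³)
-23835 - x(q(-4)) = -23835 - (-4)*(1 - 4 + 3*(-4)²) = -23835 - (-4)*(1 - 4 + 3*16) = -23835 - (-4)*(1 - 4 + 48) = -23835 - (-4)*45 = -23835 - 1*(-180) = -23835 + 180 = -23655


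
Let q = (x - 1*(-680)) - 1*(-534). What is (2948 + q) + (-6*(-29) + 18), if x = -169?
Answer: 4185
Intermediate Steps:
q = 1045 (q = (-169 - 1*(-680)) - 1*(-534) = (-169 + 680) + 534 = 511 + 534 = 1045)
(2948 + q) + (-6*(-29) + 18) = (2948 + 1045) + (-6*(-29) + 18) = 3993 + (174 + 18) = 3993 + 192 = 4185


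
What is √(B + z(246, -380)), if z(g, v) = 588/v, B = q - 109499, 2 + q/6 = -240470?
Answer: 2*I*√3502450310/95 ≈ 1245.9*I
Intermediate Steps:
q = -1442832 (q = -12 + 6*(-240470) = -12 - 1442820 = -1442832)
B = -1552331 (B = -1442832 - 109499 = -1552331)
√(B + z(246, -380)) = √(-1552331 + 588/(-380)) = √(-1552331 + 588*(-1/380)) = √(-1552331 - 147/95) = √(-147471592/95) = 2*I*√3502450310/95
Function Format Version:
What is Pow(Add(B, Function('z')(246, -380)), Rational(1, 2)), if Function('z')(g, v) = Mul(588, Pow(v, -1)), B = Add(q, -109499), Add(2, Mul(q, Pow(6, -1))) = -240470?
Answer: Mul(Rational(2, 95), I, Pow(3502450310, Rational(1, 2))) ≈ Mul(1245.9, I)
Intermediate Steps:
q = -1442832 (q = Add(-12, Mul(6, -240470)) = Add(-12, -1442820) = -1442832)
B = -1552331 (B = Add(-1442832, -109499) = -1552331)
Pow(Add(B, Function('z')(246, -380)), Rational(1, 2)) = Pow(Add(-1552331, Mul(588, Pow(-380, -1))), Rational(1, 2)) = Pow(Add(-1552331, Mul(588, Rational(-1, 380))), Rational(1, 2)) = Pow(Add(-1552331, Rational(-147, 95)), Rational(1, 2)) = Pow(Rational(-147471592, 95), Rational(1, 2)) = Mul(Rational(2, 95), I, Pow(3502450310, Rational(1, 2)))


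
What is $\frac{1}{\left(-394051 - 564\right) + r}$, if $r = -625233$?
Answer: $- \frac{1}{1019848} \approx -9.8054 \cdot 10^{-7}$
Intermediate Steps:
$\frac{1}{\left(-394051 - 564\right) + r} = \frac{1}{\left(-394051 - 564\right) - 625233} = \frac{1}{-394615 - 625233} = \frac{1}{-1019848} = - \frac{1}{1019848}$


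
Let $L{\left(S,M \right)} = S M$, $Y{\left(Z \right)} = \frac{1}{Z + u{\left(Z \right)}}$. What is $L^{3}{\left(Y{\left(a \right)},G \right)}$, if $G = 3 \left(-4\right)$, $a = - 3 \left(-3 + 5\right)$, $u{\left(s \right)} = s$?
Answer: $1$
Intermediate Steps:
$a = -6$ ($a = \left(-3\right) 2 = -6$)
$Y{\left(Z \right)} = \frac{1}{2 Z}$ ($Y{\left(Z \right)} = \frac{1}{Z + Z} = \frac{1}{2 Z}$)
$G = -12$
$L{\left(S,M \right)} = M S$
$L^{3}{\left(Y{\left(a \right)},G \right)} = \left(- 12 \frac{1}{2 \left(-6\right)}\right)^{3} = \left(- 12 \cdot \frac{1}{2} \left(- \frac{1}{6}\right)\right)^{3} = \left(\left(-12\right) \left(- \frac{1}{12}\right)\right)^{3} = 1^{3} = 1$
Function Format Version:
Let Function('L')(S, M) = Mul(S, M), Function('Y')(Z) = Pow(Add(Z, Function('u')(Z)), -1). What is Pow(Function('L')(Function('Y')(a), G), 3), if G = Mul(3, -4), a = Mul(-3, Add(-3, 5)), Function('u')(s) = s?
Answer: 1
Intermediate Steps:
a = -6 (a = Mul(-3, 2) = -6)
Function('Y')(Z) = Mul(Rational(1, 2), Pow(Z, -1)) (Function('Y')(Z) = Pow(Add(Z, Z), -1) = Pow(Mul(2, Z), -1) = Mul(Rational(1, 2), Pow(Z, -1)))
G = -12
Function('L')(S, M) = Mul(M, S)
Pow(Function('L')(Function('Y')(a), G), 3) = Pow(Mul(-12, Mul(Rational(1, 2), Pow(-6, -1))), 3) = Pow(Mul(-12, Mul(Rational(1, 2), Rational(-1, 6))), 3) = Pow(Mul(-12, Rational(-1, 12)), 3) = Pow(1, 3) = 1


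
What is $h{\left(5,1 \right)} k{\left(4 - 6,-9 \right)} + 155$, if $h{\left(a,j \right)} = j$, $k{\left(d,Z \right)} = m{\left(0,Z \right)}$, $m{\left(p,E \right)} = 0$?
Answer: $155$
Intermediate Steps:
$k{\left(d,Z \right)} = 0$
$h{\left(5,1 \right)} k{\left(4 - 6,-9 \right)} + 155 = 1 \cdot 0 + 155 = 0 + 155 = 155$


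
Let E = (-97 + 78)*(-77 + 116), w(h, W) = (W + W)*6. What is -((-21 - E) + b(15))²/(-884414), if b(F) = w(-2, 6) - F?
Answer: 603729/884414 ≈ 0.68263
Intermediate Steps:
w(h, W) = 12*W (w(h, W) = (2*W)*6 = 12*W)
E = -741 (E = -19*39 = -741)
b(F) = 72 - F (b(F) = 12*6 - F = 72 - F)
-((-21 - E) + b(15))²/(-884414) = -((-21 - 1*(-741)) + (72 - 1*15))²/(-884414) = -((-21 + 741) + (72 - 15))²*(-1)/884414 = -(720 + 57)²*(-1)/884414 = -777²*(-1)/884414 = -603729*(-1)/884414 = -1*(-603729/884414) = 603729/884414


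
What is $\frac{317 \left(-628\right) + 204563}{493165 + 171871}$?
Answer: $\frac{5487}{665036} \approx 0.0082507$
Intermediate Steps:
$\frac{317 \left(-628\right) + 204563}{493165 + 171871} = \frac{-199076 + 204563}{665036} = 5487 \cdot \frac{1}{665036} = \frac{5487}{665036}$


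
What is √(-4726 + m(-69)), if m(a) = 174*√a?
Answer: √(-4726 + 174*I*√69) ≈ 10.394 + 69.527*I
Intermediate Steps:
√(-4726 + m(-69)) = √(-4726 + 174*√(-69)) = √(-4726 + 174*(I*√69)) = √(-4726 + 174*I*√69)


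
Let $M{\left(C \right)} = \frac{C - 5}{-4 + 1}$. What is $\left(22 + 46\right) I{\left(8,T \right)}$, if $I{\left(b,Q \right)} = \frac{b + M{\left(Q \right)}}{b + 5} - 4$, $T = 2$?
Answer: $- \frac{2924}{13} \approx -224.92$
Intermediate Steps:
$M{\left(C \right)} = \frac{5}{3} - \frac{C}{3}$ ($M{\left(C \right)} = \frac{-5 + C}{-3} = \left(-5 + C\right) \left(- \frac{1}{3}\right) = \frac{5}{3} - \frac{C}{3}$)
$I{\left(b,Q \right)} = -4 + \frac{\frac{5}{3} + b - \frac{Q}{3}}{5 + b}$ ($I{\left(b,Q \right)} = \frac{b - \left(- \frac{5}{3} + \frac{Q}{3}\right)}{b + 5} - 4 = \frac{\frac{5}{3} + b - \frac{Q}{3}}{5 + b} - 4 = -4 + \frac{\frac{5}{3} + b - \frac{Q}{3}}{5 + b}$)
$\left(22 + 46\right) I{\left(8,T \right)} = \left(22 + 46\right) \frac{-55 - 2 - 72}{3 \left(5 + 8\right)} = 68 \frac{-55 - 2 - 72}{3 \cdot 13} = 68 \cdot \frac{1}{3} \cdot \frac{1}{13} \left(-129\right) = 68 \left(- \frac{43}{13}\right) = - \frac{2924}{13}$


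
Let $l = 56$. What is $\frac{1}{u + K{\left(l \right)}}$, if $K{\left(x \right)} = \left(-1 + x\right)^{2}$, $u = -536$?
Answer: $\frac{1}{2489} \approx 0.00040177$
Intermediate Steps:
$\frac{1}{u + K{\left(l \right)}} = \frac{1}{-536 + \left(-1 + 56\right)^{2}} = \frac{1}{-536 + 55^{2}} = \frac{1}{-536 + 3025} = \frac{1}{2489}$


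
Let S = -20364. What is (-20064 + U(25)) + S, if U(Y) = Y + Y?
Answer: -40378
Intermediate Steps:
U(Y) = 2*Y
(-20064 + U(25)) + S = (-20064 + 2*25) - 20364 = (-20064 + 50) - 20364 = -20014 - 20364 = -40378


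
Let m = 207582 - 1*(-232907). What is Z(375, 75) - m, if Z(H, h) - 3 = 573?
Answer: -439913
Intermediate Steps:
Z(H, h) = 576 (Z(H, h) = 3 + 573 = 576)
m = 440489 (m = 207582 + 232907 = 440489)
Z(375, 75) - m = 576 - 1*440489 = 576 - 440489 = -439913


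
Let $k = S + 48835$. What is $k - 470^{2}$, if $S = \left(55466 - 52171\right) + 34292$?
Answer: $-134478$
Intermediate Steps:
$S = 37587$ ($S = 3295 + 34292 = 37587$)
$k = 86422$ ($k = 37587 + 48835 = 86422$)
$k - 470^{2} = 86422 - 470^{2} = 86422 - 220900 = -134478$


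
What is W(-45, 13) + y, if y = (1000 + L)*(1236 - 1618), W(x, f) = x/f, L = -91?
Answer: -4514139/13 ≈ -3.4724e+5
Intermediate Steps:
y = -347238 (y = (1000 - 91)*(1236 - 1618) = 909*(-382) = -347238)
W(-45, 13) + y = -45/13 - 347238 = -4514139/13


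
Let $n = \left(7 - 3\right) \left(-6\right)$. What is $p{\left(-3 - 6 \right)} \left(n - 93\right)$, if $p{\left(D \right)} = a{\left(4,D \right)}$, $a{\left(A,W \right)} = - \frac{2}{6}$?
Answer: $39$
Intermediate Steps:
$n = -24$ ($n = 4 \left(-6\right) = -24$)
$a{\left(A,W \right)} = - \frac{1}{3}$ ($a{\left(A,W \right)} = \left(-2\right) \frac{1}{6} = - \frac{1}{3}$)
$p{\left(D \right)} = - \frac{1}{3}$
$p{\left(-3 - 6 \right)} \left(n - 93\right) = - \frac{-24 - 93}{3} = \left(- \frac{1}{3}\right) \left(-117\right) = 39$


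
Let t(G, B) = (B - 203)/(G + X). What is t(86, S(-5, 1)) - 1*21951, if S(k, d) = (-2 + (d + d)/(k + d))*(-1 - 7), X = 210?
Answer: -6497679/296 ≈ -21952.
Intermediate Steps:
S(k, d) = 16 - 16*d/(d + k) (S(k, d) = (-2 + (2*d)/(d + k))*(-8) = (-2 + 2*d/(d + k))*(-8) = 16 - 16*d/(d + k))
t(G, B) = (-203 + B)/(210 + G) (t(G, B) = (B - 203)/(G + 210) = (-203 + B)/(210 + G))
t(86, S(-5, 1)) - 1*21951 = (-203 + 16*(-5)/(1 - 5))/(210 + 86) - 1*21951 = (-203 + 16*(-5)/(-4))/296 - 21951 = (-203 + 16*(-5)*(-1/4))/296 - 21951 = (-203 + 20)/296 - 21951 = (1/296)*(-183) - 21951 = -183/296 - 21951 = -6497679/296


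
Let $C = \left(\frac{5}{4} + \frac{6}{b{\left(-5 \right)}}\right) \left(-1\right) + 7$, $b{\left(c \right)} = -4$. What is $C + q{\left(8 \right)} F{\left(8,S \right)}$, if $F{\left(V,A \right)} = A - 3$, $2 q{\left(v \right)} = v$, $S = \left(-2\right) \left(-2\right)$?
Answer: $\frac{45}{4} \approx 11.25$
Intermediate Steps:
$S = 4$
$q{\left(v \right)} = \frac{v}{2}$
$C = \frac{29}{4}$ ($C = \left(\frac{5}{4} + \frac{6}{-4}\right) \left(-1\right) + 7 = \left(5 \cdot \frac{1}{4} + 6 \left(- \frac{1}{4}\right)\right) \left(-1\right) + 7 = \left(\frac{5}{4} - \frac{3}{2}\right) \left(-1\right) + 7 = \left(- \frac{1}{4}\right) \left(-1\right) + 7 = \frac{1}{4} + 7 = \frac{29}{4} \approx 7.25$)
$F{\left(V,A \right)} = -3 + A$
$C + q{\left(8 \right)} F{\left(8,S \right)} = \frac{29}{4} + \frac{1}{2} \cdot 8 \left(-3 + 4\right) = \frac{29}{4} + 4 \cdot 1 = \frac{29}{4} + 4 = \frac{45}{4}$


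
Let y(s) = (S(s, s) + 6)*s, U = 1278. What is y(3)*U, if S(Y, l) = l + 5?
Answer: 53676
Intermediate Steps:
S(Y, l) = 5 + l
y(s) = s*(11 + s) (y(s) = ((5 + s) + 6)*s = (11 + s)*s = s*(11 + s))
y(3)*U = (3*(11 + 3))*1278 = (3*14)*1278 = 42*1278 = 53676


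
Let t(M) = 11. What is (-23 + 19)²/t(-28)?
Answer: 16/11 ≈ 1.4545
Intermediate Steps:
(-23 + 19)²/t(-28) = (-23 + 19)²/11 = (-4)²*(1/11) = 16*(1/11) = 16/11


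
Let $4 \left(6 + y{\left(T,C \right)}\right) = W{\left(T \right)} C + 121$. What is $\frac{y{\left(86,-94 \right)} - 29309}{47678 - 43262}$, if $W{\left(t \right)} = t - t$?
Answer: $- \frac{5093}{768} \approx -6.6315$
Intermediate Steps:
$W{\left(t \right)} = 0$
$y{\left(T,C \right)} = \frac{97}{4}$ ($y{\left(T,C \right)} = -6 + \frac{0 C + 121}{4} = -6 + \frac{0 + 121}{4} = -6 + \frac{1}{4} \cdot 121 = -6 + \frac{121}{4} = \frac{97}{4}$)
$\frac{y{\left(86,-94 \right)} - 29309}{47678 - 43262} = \frac{\frac{97}{4} - 29309}{47678 - 43262} = - \frac{117139}{4 \cdot 4416} = \left(- \frac{117139}{4}\right) \frac{1}{4416} = - \frac{5093}{768}$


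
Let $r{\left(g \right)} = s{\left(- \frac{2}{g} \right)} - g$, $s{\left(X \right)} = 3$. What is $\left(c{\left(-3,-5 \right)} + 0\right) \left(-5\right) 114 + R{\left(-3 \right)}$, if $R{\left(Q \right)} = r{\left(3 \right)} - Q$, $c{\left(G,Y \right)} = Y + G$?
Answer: $4563$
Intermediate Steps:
$c{\left(G,Y \right)} = G + Y$
$r{\left(g \right)} = 3 - g$
$R{\left(Q \right)} = - Q$ ($R{\left(Q \right)} = \left(3 - 3\right) - Q = 0 - Q = - Q$)
$\left(c{\left(-3,-5 \right)} + 0\right) \left(-5\right) 114 + R{\left(-3 \right)} = \left(\left(-3 - 5\right) + 0\right) \left(-5\right) 114 - -3 = \left(-8 + 0\right) \left(-5\right) 114 + 3 = \left(-8\right) \left(-5\right) 114 + 3 = 40 \cdot 114 + 3 = 4560 + 3 = 4563$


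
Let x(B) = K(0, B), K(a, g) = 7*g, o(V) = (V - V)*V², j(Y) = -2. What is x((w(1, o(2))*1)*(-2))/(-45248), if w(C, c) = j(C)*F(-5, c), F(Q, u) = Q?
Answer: 5/1616 ≈ 0.0030941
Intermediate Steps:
o(V) = 0 (o(V) = 0*V² = 0)
w(C, c) = 10 (w(C, c) = -2*(-5) = 10)
x(B) = 7*B
x((w(1, o(2))*1)*(-2))/(-45248) = (7*((10*1)*(-2)))/(-45248) = (7*(10*(-2)))*(-1/45248) = (7*(-20))*(-1/45248) = -140*(-1/45248) = 5/1616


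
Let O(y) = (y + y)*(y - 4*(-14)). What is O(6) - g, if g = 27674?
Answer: -26930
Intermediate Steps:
O(y) = 2*y*(56 + y) (O(y) = (2*y)*(y + 56) = (2*y)*(56 + y) = 2*y*(56 + y))
O(6) - g = 2*6*(56 + 6) - 1*27674 = 2*6*62 - 27674 = 744 - 27674 = -26930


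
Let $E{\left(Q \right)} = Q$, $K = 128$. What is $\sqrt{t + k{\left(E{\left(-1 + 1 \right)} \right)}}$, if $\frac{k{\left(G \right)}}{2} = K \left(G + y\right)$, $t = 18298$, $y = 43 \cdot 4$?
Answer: $\sqrt{62330} \approx 249.66$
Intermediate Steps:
$y = 172$
$k{\left(G \right)} = 44032 + 256 G$ ($k{\left(G \right)} = 2 \cdot 128 \left(G + 172\right) = 2 \cdot 128 \left(172 + G\right) = 2 \left(22016 + 128 G\right) = 44032 + 256 G$)
$\sqrt{t + k{\left(E{\left(-1 + 1 \right)} \right)}} = \sqrt{18298 + \left(44032 + 256 \left(-1 + 1\right)\right)} = \sqrt{18298 + \left(44032 + 256 \cdot 0\right)} = \sqrt{18298 + \left(44032 + 0\right)} = \sqrt{18298 + 44032} = \sqrt{62330}$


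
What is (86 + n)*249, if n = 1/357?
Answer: 2548349/119 ≈ 21415.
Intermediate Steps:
n = 1/357 ≈ 0.0028011
(86 + n)*249 = (86 + 1/357)*249 = (30703/357)*249 = 2548349/119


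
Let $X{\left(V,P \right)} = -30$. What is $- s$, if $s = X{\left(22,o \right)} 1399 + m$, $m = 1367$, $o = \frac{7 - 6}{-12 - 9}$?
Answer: $40603$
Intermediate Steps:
$o = - \frac{1}{21}$ ($o = 1 \frac{1}{-21} = 1 \left(- \frac{1}{21}\right) = - \frac{1}{21} \approx -0.047619$)
$s = -40603$ ($s = \left(-30\right) 1399 + 1367 = -41970 + 1367 = -40603$)
$- s = \left(-1\right) \left(-40603\right) = 40603$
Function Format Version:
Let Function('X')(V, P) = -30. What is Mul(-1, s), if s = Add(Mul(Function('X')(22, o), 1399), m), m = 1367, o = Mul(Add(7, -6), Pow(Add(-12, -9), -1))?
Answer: 40603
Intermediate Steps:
o = Rational(-1, 21) (o = Mul(1, Pow(-21, -1)) = Mul(1, Rational(-1, 21)) = Rational(-1, 21) ≈ -0.047619)
s = -40603 (s = Add(Mul(-30, 1399), 1367) = Add(-41970, 1367) = -40603)
Mul(-1, s) = Mul(-1, -40603) = 40603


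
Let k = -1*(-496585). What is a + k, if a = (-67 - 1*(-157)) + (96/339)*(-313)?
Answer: 56114259/113 ≈ 4.9659e+5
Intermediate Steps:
k = 496585
a = 154/113 (a = (-67 + 157) + (96*(1/339))*(-313) = 90 + (32/113)*(-313) = 90 - 10016/113 = 154/113 ≈ 1.3628)
a + k = 154/113 + 496585 = 56114259/113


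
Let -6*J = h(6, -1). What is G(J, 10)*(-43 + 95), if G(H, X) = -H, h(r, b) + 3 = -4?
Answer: -182/3 ≈ -60.667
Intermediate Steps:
h(r, b) = -7 (h(r, b) = -3 - 4 = -7)
J = 7/6 (J = -⅙*(-7) = 7/6 ≈ 1.1667)
G(J, 10)*(-43 + 95) = (-1*7/6)*(-43 + 95) = -7/6*52 = -182/3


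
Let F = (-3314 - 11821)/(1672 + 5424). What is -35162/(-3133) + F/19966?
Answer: 4981660297277/443879479888 ≈ 11.223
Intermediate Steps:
F = -15135/7096 ≈ -2.1329
-35162/(-3133) + F/19966 = -35162/(-3133) - 15135/7096/19966 = -35162*(-1/3133) - 15135/7096*1/19966 = 35162/3133 - 15135/141678736 = 4981660297277/443879479888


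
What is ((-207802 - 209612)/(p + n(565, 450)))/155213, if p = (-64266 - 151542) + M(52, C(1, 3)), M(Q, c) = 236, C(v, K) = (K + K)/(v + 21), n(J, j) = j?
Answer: 208707/16694865493 ≈ 1.2501e-5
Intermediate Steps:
C(v, K) = 2*K/(21 + v) (C(v, K) = (2*K)/(21 + v) = 2*K/(21 + v))
p = -215572 (p = (-64266 - 151542) + 236 = -215808 + 236 = -215572)
((-207802 - 209612)/(p + n(565, 450)))/155213 = ((-207802 - 209612)/(-215572 + 450))/155213 = -417414/(-215122)*(1/155213) = -417414*(-1/215122)*(1/155213) = (208707/107561)*(1/155213) = 208707/16694865493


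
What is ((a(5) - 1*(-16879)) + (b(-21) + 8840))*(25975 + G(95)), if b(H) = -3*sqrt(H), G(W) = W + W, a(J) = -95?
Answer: 670451960 - 78495*I*sqrt(21) ≈ 6.7045e+8 - 3.5971e+5*I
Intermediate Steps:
G(W) = 2*W
((a(5) - 1*(-16879)) + (b(-21) + 8840))*(25975 + G(95)) = ((-95 - 1*(-16879)) + (-3*I*sqrt(21) + 8840))*(25975 + 2*95) = ((-95 + 16879) + (-3*I*sqrt(21) + 8840))*(25975 + 190) = (16784 + (-3*I*sqrt(21) + 8840))*26165 = (16784 + (8840 - 3*I*sqrt(21)))*26165 = (25624 - 3*I*sqrt(21))*26165 = 670451960 - 78495*I*sqrt(21)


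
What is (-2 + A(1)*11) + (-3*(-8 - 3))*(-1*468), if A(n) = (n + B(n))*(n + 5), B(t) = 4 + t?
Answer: -15050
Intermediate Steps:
A(n) = (4 + 2*n)*(5 + n) (A(n) = (n + (4 + n))*(n + 5) = (4 + 2*n)*(5 + n))
(-2 + A(1)*11) + (-3*(-8 - 3))*(-1*468) = (-2 + (20 + 2*1² + 14*1)*11) + (-3*(-8 - 3))*(-1*468) = (-2 + (20 + 2*1 + 14)*11) - 3*(-11)*(-468) = (-2 + (20 + 2 + 14)*11) + 33*(-468) = (-2 + 36*11) - 15444 = (-2 + 396) - 15444 = 394 - 15444 = -15050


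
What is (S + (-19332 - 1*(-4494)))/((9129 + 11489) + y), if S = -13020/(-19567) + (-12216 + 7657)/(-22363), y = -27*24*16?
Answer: -1298476899557/897032483050 ≈ -1.4475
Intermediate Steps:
y = -10368 (y = -648*16 = -10368)
S = 380372213/437576821 (S = -13020*(-1/19567) - 4559*(-1/22363) = 13020/19567 + 4559/22363 = 380372213/437576821 ≈ 0.86927)
(S + (-19332 - 1*(-4494)))/((9129 + 11489) + y) = (380372213/437576821 + (-19332 - 1*(-4494)))/((9129 + 11489) - 10368) = (380372213/437576821 + (-19332 + 4494))/(20618 - 10368) = (380372213/437576821 - 14838)/10250 = -6492384497785/437576821*1/10250 = -1298476899557/897032483050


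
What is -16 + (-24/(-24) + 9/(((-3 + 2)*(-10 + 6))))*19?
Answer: 183/4 ≈ 45.750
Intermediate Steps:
-16 + (-24/(-24) + 9/(((-3 + 2)*(-10 + 6))))*19 = -16 + (-24*(-1/24) + 9/((-1*(-4))))*19 = -16 + (1 + 9/4)*19 = -16 + (13/4)*19 = -16 + 247/4 = 183/4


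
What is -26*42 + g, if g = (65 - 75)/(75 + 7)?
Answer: -44777/41 ≈ -1092.1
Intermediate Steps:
g = -5/41 (g = -10/82 = -10*1/82 = -5/41 ≈ -0.12195)
-26*42 + g = -26*42 - 5/41 = -1092 - 5/41 = -44777/41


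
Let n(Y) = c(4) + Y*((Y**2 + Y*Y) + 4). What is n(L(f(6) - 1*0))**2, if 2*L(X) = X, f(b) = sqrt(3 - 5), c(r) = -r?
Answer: 23/2 - 12*I*sqrt(2) ≈ 11.5 - 16.971*I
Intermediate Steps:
f(b) = I*sqrt(2) (f(b) = sqrt(-2) = I*sqrt(2))
L(X) = X/2
n(Y) = -4 + Y*(4 + 2*Y**2) (n(Y) = -1*4 + Y*((Y**2 + Y*Y) + 4) = -4 + Y*((Y**2 + Y**2) + 4) = -4 + Y*(2*Y**2 + 4) = -4 + Y*(4 + 2*Y**2))
n(L(f(6) - 1*0))**2 = (-4 + 2*((I*sqrt(2) - 1*0)/2)**3 + 4*((I*sqrt(2) - 1*0)/2))**2 = (-4 + 2*((I*sqrt(2) + 0)/2)**3 + 4*((I*sqrt(2) + 0)/2))**2 = (-4 + 2*((I*sqrt(2))/2)**3 + 4*((I*sqrt(2))/2))**2 = (-4 + 2*(I*sqrt(2)/2)**3 + 4*(I*sqrt(2)/2))**2 = (-4 + 2*(-I*sqrt(2)/4) + 2*I*sqrt(2))**2 = (-4 - I*sqrt(2)/2 + 2*I*sqrt(2))**2 = (-4 + 3*I*sqrt(2)/2)**2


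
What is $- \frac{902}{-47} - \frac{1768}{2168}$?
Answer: $\frac{234055}{12737} \approx 18.376$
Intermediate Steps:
$- \frac{902}{-47} - \frac{1768}{2168} = \left(-902\right) \left(- \frac{1}{47}\right) - \frac{221}{271} = \frac{902}{47} - \frac{221}{271} = \frac{234055}{12737}$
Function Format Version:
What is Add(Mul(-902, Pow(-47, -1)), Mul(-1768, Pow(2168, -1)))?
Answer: Rational(234055, 12737) ≈ 18.376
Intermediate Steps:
Add(Mul(-902, Pow(-47, -1)), Mul(-1768, Pow(2168, -1))) = Add(Mul(-902, Rational(-1, 47)), Mul(-1768, Rational(1, 2168))) = Add(Rational(902, 47), Rational(-221, 271)) = Rational(234055, 12737)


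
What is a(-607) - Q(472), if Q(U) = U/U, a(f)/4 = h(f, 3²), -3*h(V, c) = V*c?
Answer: 7283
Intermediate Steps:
h(V, c) = -V*c/3
a(f) = -12*f (a(f) = 4*(-⅓*f*3²) = 4*(-⅓*f*9) = 4*(-3*f) = -12*f)
Q(U) = 1
a(-607) - Q(472) = -12*(-607) - 1*1 = 7284 - 1 = 7283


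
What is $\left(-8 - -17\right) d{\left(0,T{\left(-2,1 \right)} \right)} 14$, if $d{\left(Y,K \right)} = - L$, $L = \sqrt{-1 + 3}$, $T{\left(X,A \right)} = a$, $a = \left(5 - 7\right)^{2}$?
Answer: $- 126 \sqrt{2} \approx -178.19$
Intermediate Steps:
$a = 4$ ($a = \left(5 - 7\right)^{2} = \left(-2\right)^{2} = 4$)
$T{\left(X,A \right)} = 4$
$L = \sqrt{2} \approx 1.4142$
$d{\left(Y,K \right)} = - \sqrt{2}$
$\left(-8 - -17\right) d{\left(0,T{\left(-2,1 \right)} \right)} 14 = \left(-8 - -17\right) \left(- \sqrt{2}\right) 14 = \left(-8 + 17\right) \left(- \sqrt{2}\right) 14 = 9 \left(- \sqrt{2}\right) 14 = - 9 \sqrt{2} \cdot 14 = - 126 \sqrt{2}$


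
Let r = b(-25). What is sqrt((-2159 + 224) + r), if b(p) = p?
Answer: 14*I*sqrt(10) ≈ 44.272*I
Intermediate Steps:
r = -25
sqrt((-2159 + 224) + r) = sqrt((-2159 + 224) - 25) = sqrt(-1935 - 25) = sqrt(-1960) = 14*I*sqrt(10)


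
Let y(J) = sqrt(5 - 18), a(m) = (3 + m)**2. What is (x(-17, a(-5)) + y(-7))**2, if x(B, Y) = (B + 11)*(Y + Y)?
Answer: (-48 + I*sqrt(13))**2 ≈ 2291.0 - 346.13*I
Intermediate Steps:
x(B, Y) = 2*Y*(11 + B) (x(B, Y) = (11 + B)*(2*Y) = 2*Y*(11 + B))
y(J) = I*sqrt(13) (y(J) = sqrt(-13) = I*sqrt(13))
(x(-17, a(-5)) + y(-7))**2 = (2*(3 - 5)**2*(11 - 17) + I*sqrt(13))**2 = (2*(-2)**2*(-6) + I*sqrt(13))**2 = (2*4*(-6) + I*sqrt(13))**2 = (-48 + I*sqrt(13))**2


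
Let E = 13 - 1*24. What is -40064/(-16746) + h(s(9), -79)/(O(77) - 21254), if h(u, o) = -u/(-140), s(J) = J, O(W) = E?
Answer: 59637191843/24927258300 ≈ 2.3924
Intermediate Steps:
E = -11 (E = 13 - 24 = -11)
O(W) = -11
h(u, o) = u/140 (h(u, o) = -u*(-1/140) = u/140)
-40064/(-16746) + h(s(9), -79)/(O(77) - 21254) = -40064/(-16746) + ((1/140)*9)/(-11 - 21254) = -40064*(-1/16746) + (9/140)/(-21265) = 20032/8373 + (9/140)*(-1/21265) = 20032/8373 - 9/2977100 = 59637191843/24927258300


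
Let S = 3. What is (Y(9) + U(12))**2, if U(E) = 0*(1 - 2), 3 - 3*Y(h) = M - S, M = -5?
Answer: 121/9 ≈ 13.444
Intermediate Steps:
Y(h) = 11/3 (Y(h) = 1 - (-5 - 1*3)/3 = 1 - (-5 - 3)/3 = 1 - 1/3*(-8) = 1 + 8/3 = 11/3)
U(E) = 0 (U(E) = 0*(-1) = 0)
(Y(9) + U(12))**2 = (11/3 + 0)**2 = (11/3)**2 = 121/9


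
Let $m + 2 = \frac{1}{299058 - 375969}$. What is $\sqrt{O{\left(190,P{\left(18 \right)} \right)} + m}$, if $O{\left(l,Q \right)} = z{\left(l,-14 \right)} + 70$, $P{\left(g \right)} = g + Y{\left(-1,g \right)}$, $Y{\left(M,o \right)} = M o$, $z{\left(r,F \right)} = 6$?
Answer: $\frac{13 \sqrt{2590131747}}{76911} \approx 8.6023$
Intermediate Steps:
$P{\left(g \right)} = 0$ ($P{\left(g \right)} = g - g = 0$)
$O{\left(l,Q \right)} = 76$ ($O{\left(l,Q \right)} = 6 + 70 = 76$)
$m = - \frac{153823}{76911}$ ($m = -2 + \frac{1}{299058 - 375969} = -2 + \frac{1}{-76911} = -2 - \frac{1}{76911} = - \frac{153823}{76911} \approx -2.0$)
$\sqrt{O{\left(190,P{\left(18 \right)} \right)} + m} = \sqrt{76 - \frac{153823}{76911}} = \sqrt{\frac{5691413}{76911}} = \frac{13 \sqrt{2590131747}}{76911}$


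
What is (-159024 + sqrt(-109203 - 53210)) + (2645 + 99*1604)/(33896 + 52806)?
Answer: -1969648201/12386 + I*sqrt(162413) ≈ -1.5902e+5 + 403.0*I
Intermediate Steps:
(-159024 + sqrt(-109203 - 53210)) + (2645 + 99*1604)/(33896 + 52806) = (-159024 + sqrt(-162413)) + (2645 + 158796)/86702 = (-159024 + I*sqrt(162413)) + 161441*(1/86702) = (-159024 + I*sqrt(162413)) + 23063/12386 = -1969648201/12386 + I*sqrt(162413)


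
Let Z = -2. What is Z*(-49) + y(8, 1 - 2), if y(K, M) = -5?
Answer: 93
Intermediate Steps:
Z*(-49) + y(8, 1 - 2) = -2*(-49) - 5 = 98 - 5 = 93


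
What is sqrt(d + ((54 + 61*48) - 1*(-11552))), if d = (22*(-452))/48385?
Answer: 3*sqrt(3780576200190)/48385 ≈ 120.56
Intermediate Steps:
d = -9944/48385 (d = -9944*1/48385 = -9944/48385 ≈ -0.20552)
sqrt(d + ((54 + 61*48) - 1*(-11552))) = sqrt(-9944/48385 + ((54 + 61*48) - 1*(-11552))) = sqrt(-9944/48385 + ((54 + 2928) + 11552)) = sqrt(-9944/48385 + (2982 + 11552)) = sqrt(-9944/48385 + 14534) = sqrt(703217646/48385) = 3*sqrt(3780576200190)/48385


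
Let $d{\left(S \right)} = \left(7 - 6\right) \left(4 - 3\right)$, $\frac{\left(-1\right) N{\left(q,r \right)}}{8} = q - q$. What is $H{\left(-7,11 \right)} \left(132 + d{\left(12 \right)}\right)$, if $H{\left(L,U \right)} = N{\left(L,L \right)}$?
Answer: $0$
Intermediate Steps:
$N{\left(q,r \right)} = 0$ ($N{\left(q,r \right)} = - 8 \left(q - q\right) = \left(-8\right) 0 = 0$)
$d{\left(S \right)} = 1$ ($d{\left(S \right)} = 1 \cdot 1 = 1$)
$H{\left(L,U \right)} = 0$
$H{\left(-7,11 \right)} \left(132 + d{\left(12 \right)}\right) = 0 \left(132 + 1\right) = 0 \cdot 133 = 0$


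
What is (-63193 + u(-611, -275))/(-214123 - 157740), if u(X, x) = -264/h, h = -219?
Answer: 4613001/27145999 ≈ 0.16993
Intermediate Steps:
u(X, x) = 88/73 (u(X, x) = -264/(-219) = -264*(-1/219) = 88/73)
(-63193 + u(-611, -275))/(-214123 - 157740) = (-63193 + 88/73)/(-214123 - 157740) = -4613001/73/(-371863) = -4613001/73*(-1/371863) = 4613001/27145999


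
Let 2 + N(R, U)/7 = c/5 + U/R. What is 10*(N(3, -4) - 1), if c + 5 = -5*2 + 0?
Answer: -1360/3 ≈ -453.33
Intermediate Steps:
c = -15 (c = -5 + (-5*2 + 0) = -5 + (-10 + 0) = -5 - 10 = -15)
N(R, U) = -35 + 7*U/R (N(R, U) = -14 + 7*(-15/5 + U/R) = -14 + 7*(-15*⅕ + U/R) = -14 + 7*(-3 + U/R) = -14 + (-21 + 7*U/R) = -35 + 7*U/R)
10*(N(3, -4) - 1) = 10*((-35 + 7*(-4)/3) - 1) = 10*((-35 + 7*(-4)*(⅓)) - 1) = 10*((-35 - 28/3) - 1) = 10*(-133/3 - 1) = 10*(-136/3) = -1360/3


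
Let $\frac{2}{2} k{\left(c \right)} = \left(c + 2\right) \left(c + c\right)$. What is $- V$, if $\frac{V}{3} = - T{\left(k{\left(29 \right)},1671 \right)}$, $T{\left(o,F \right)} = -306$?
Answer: $-918$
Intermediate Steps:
$k{\left(c \right)} = 2 c \left(2 + c\right)$ ($k{\left(c \right)} = \left(c + 2\right) \left(c + c\right) = \left(2 + c\right) 2 c = 2 c \left(2 + c\right)$)
$V = 918$ ($V = 3 \left(\left(-1\right) \left(-306\right)\right) = 3 \cdot 306 = 918$)
$- V = \left(-1\right) 918 = -918$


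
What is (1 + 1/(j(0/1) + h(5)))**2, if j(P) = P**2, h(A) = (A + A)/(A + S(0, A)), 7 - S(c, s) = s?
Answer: 289/100 ≈ 2.8900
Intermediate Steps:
S(c, s) = 7 - s
h(A) = 2*A/7 (h(A) = (A + A)/(A + (7 - A)) = (2*A)/7 = (2*A)*(1/7) = 2*A/7)
(1 + 1/(j(0/1) + h(5)))**2 = (1 + 1/((0/1)**2 + (2/7)*5))**2 = (1 + 1/((0*1)**2 + 10/7))**2 = (1 + 1/(0**2 + 10/7))**2 = (1 + 1/(0 + 10/7))**2 = (1 + 1/(10/7))**2 = (1 + 7/10)**2 = (17/10)**2 = 289/100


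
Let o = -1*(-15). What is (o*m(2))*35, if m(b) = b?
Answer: 1050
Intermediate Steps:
o = 15
(o*m(2))*35 = (15*2)*35 = 30*35 = 1050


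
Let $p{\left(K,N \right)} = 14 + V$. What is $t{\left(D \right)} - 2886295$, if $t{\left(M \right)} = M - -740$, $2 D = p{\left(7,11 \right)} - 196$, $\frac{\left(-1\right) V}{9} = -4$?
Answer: $-2885628$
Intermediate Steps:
$V = 36$ ($V = \left(-9\right) \left(-4\right) = 36$)
$p{\left(K,N \right)} = 50$ ($p{\left(K,N \right)} = 14 + 36 = 50$)
$D = -73$ ($D = \frac{50 - 196}{2} = \frac{1}{2} \left(-146\right) = -73$)
$t{\left(M \right)} = 740 + M$ ($t{\left(M \right)} = M + 740 = 740 + M$)
$t{\left(D \right)} - 2886295 = \left(740 - 73\right) - 2886295 = 667 - 2886295 = -2885628$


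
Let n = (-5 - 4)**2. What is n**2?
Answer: 6561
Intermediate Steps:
n = 81 (n = (-9)**2 = 81)
n**2 = 81**2 = 6561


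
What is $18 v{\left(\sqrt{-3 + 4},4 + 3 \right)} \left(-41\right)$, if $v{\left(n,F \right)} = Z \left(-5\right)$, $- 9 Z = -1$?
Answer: $410$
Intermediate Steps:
$Z = \frac{1}{9}$ ($Z = \left(- \frac{1}{9}\right) \left(-1\right) = \frac{1}{9} \approx 0.11111$)
$v{\left(n,F \right)} = - \frac{5}{9}$ ($v{\left(n,F \right)} = \frac{1}{9} \left(-5\right) = - \frac{5}{9}$)
$18 v{\left(\sqrt{-3 + 4},4 + 3 \right)} \left(-41\right) = 18 \left(- \frac{5}{9}\right) \left(-41\right) = \left(-10\right) \left(-41\right) = 410$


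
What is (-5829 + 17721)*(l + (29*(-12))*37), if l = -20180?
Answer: -393101952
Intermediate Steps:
(-5829 + 17721)*(l + (29*(-12))*37) = (-5829 + 17721)*(-20180 + (29*(-12))*37) = 11892*(-20180 - 348*37) = 11892*(-20180 - 12876) = 11892*(-33056) = -393101952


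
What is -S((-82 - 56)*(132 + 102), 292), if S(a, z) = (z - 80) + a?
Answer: 32080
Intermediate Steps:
S(a, z) = -80 + a + z (S(a, z) = (-80 + z) + a = -80 + a + z)
-S((-82 - 56)*(132 + 102), 292) = -(-80 + (-82 - 56)*(132 + 102) + 292) = -(-80 - 138*234 + 292) = -(-80 - 32292 + 292) = -1*(-32080) = 32080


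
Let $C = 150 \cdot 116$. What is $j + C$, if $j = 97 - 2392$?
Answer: $15105$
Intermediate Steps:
$C = 17400$
$j = -2295$ ($j = 97 - 2392 = -2295$)
$j + C = -2295 + 17400 = 15105$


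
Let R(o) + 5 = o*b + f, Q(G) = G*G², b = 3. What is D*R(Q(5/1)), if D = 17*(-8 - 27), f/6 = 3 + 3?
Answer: -241570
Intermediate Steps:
Q(G) = G³
f = 36 (f = 6*(3 + 3) = 6*6 = 36)
R(o) = 31 + 3*o (R(o) = -5 + (o*3 + 36) = -5 + (3*o + 36) = -5 + (36 + 3*o) = 31 + 3*o)
D = -595 (D = 17*(-35) = -595)
D*R(Q(5/1)) = -595*(31 + 3*(5/1)³) = -595*(31 + 3*(5*1)³) = -595*(31 + 3*5³) = -595*(31 + 3*125) = -595*(31 + 375) = -595*406 = -241570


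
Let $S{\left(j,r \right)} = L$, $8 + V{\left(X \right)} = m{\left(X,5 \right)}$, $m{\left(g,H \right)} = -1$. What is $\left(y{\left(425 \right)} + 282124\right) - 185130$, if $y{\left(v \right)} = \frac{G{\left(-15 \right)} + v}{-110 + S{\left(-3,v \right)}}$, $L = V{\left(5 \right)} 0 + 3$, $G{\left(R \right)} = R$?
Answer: $\frac{10377948}{107} \approx 96990.0$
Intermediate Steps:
$V{\left(X \right)} = -9$ ($V{\left(X \right)} = -8 - 1 = -9$)
$L = 3$ ($L = \left(-9\right) 0 + 3 = 0 + 3 = 3$)
$S{\left(j,r \right)} = 3$
$y{\left(v \right)} = \frac{15}{107} - \frac{v}{107}$ ($y{\left(v \right)} = \frac{-15 + v}{-110 + 3} = \frac{-15 + v}{-107} = \left(-15 + v\right) \left(- \frac{1}{107}\right) = \frac{15}{107} - \frac{v}{107}$)
$\left(y{\left(425 \right)} + 282124\right) - 185130 = \left(\left(\frac{15}{107} - \frac{425}{107}\right) + 282124\right) - 185130 = \left(- \frac{410}{107} + 282124\right) - 185130 = \frac{30186858}{107} - 185130 = \frac{10377948}{107}$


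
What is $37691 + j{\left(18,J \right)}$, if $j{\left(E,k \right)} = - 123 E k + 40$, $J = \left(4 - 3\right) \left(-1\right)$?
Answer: $39945$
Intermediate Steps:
$J = -1$ ($J = 1 \left(-1\right) = -1$)
$j{\left(E,k \right)} = 40 - 123 E k$ ($j{\left(E,k \right)} = - 123 E k + 40 = 40 - 123 E k$)
$37691 + j{\left(18,J \right)} = 37691 - \left(-40 + 2214 \left(-1\right)\right) = 37691 + \left(40 + 2214\right) = 37691 + 2254 = 39945$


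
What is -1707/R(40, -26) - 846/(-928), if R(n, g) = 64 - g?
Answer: -125663/6960 ≈ -18.055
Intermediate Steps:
-1707/R(40, -26) - 846/(-928) = -1707/(64 - 1*(-26)) - 846/(-928) = -1707/(64 + 26) - 846*(-1/928) = -1707/90 + 423/464 = -1707*1/90 + 423/464 = -569/30 + 423/464 = -125663/6960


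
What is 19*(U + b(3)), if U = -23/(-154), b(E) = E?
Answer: 9215/154 ≈ 59.838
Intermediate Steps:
U = 23/154 (U = -23*(-1/154) = 23/154 ≈ 0.14935)
19*(U + b(3)) = 19*(23/154 + 3) = 19*(485/154) = 9215/154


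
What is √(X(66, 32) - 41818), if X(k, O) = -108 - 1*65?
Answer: I*√41991 ≈ 204.92*I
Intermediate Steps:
X(k, O) = -173 (X(k, O) = -108 - 65 = -173)
√(X(66, 32) - 41818) = √(-173 - 41818) = √(-41991) = I*√41991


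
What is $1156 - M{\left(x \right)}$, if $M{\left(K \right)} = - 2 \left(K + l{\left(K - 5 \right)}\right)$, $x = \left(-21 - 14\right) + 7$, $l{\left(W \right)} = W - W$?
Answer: $1100$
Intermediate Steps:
$l{\left(W \right)} = 0$
$x = -28$ ($x = -35 + 7 = -28$)
$M{\left(K \right)} = - 2 K$ ($M{\left(K \right)} = - 2 \left(K + 0\right) = - 2 K$)
$1156 - M{\left(x \right)} = 1156 - \left(-2\right) \left(-28\right) = 1156 - 56 = 1100$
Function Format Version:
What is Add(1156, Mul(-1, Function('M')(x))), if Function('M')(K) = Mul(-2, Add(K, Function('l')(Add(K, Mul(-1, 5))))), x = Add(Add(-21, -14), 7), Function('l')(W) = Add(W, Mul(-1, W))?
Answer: 1100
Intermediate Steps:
Function('l')(W) = 0
x = -28 (x = Add(-35, 7) = -28)
Function('M')(K) = Mul(-2, K) (Function('M')(K) = Mul(-2, Add(K, 0)) = Mul(-2, K))
Add(1156, Mul(-1, Function('M')(x))) = Add(1156, Mul(-1, Mul(-2, -28))) = Add(1156, Mul(-1, 56)) = Add(1156, -56) = 1100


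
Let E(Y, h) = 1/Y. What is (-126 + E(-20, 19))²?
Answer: 6355441/400 ≈ 15889.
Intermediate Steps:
(-126 + E(-20, 19))² = (-126 + 1/(-20))² = (-126 - 1/20)² = (-2521/20)² = 6355441/400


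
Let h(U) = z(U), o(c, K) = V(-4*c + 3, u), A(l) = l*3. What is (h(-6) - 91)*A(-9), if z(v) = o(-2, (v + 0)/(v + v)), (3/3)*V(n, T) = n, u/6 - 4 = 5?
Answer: 2160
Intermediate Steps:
u = 54 (u = 24 + 6*5 = 24 + 30 = 54)
A(l) = 3*l
V(n, T) = n
o(c, K) = 3 - 4*c (o(c, K) = -4*c + 3 = 3 - 4*c)
z(v) = 11 (z(v) = 3 - 4*(-2) = 3 + 8 = 11)
h(U) = 11
(h(-6) - 91)*A(-9) = (11 - 91)*(3*(-9)) = -80*(-27) = 2160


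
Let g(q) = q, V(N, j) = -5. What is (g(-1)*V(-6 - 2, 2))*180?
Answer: 900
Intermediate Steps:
(g(-1)*V(-6 - 2, 2))*180 = -1*(-5)*180 = 5*180 = 900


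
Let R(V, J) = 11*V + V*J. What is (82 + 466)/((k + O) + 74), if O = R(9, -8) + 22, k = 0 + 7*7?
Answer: 137/43 ≈ 3.1860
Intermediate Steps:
R(V, J) = 11*V + J*V
k = 49 (k = 0 + 49 = 49)
O = 49 (O = 9*(11 - 8) + 22 = 9*3 + 22 = 27 + 22 = 49)
(82 + 466)/((k + O) + 74) = (82 + 466)/((49 + 49) + 74) = 548/(98 + 74) = 548/172 = 548*(1/172) = 137/43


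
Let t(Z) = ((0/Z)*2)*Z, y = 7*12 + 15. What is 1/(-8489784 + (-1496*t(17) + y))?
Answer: -1/8489685 ≈ -1.1779e-7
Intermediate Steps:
y = 99 (y = 84 + 15 = 99)
t(Z) = 0 (t(Z) = (0*2)*Z = 0*Z = 0)
1/(-8489784 + (-1496*t(17) + y)) = 1/(-8489784 + (-1496*0 + 99)) = 1/(-8489784 + (0 + 99)) = 1/(-8489784 + 99) = 1/(-8489685) = -1/8489685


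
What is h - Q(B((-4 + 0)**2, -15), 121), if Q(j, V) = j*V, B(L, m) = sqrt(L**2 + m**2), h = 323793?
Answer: 323793 - 121*sqrt(481) ≈ 3.2114e+5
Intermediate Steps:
Q(j, V) = V*j
h - Q(B((-4 + 0)**2, -15), 121) = 323793 - 121*sqrt(((-4 + 0)**2)**2 + (-15)**2) = 323793 - 121*sqrt(((-4)**2)**2 + 225) = 323793 - 121*sqrt(16**2 + 225) = 323793 - 121*sqrt(256 + 225) = 323793 - 121*sqrt(481)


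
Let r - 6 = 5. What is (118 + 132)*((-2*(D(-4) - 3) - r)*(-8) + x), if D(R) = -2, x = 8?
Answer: 4000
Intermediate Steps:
r = 11 (r = 6 + 5 = 11)
(118 + 132)*((-2*(D(-4) - 3) - r)*(-8) + x) = (118 + 132)*((-2*(-2 - 3) - 1*11)*(-8) + 8) = 250*((-2*(-5) - 11)*(-8) + 8) = 250*((10 - 11)*(-8) + 8) = 250*(-1*(-8) + 8) = 250*(8 + 8) = 250*16 = 4000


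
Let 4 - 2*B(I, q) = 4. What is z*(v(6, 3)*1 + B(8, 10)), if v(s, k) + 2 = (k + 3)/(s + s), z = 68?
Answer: -102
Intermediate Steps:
B(I, q) = 0 (B(I, q) = 2 - ½*4 = 2 - 2 = 0)
v(s, k) = -2 + (3 + k)/(2*s) (v(s, k) = -2 + (k + 3)/(s + s) = -2 + (3 + k)/((2*s)) = -2 + (3 + k)*(1/(2*s)) = -2 + (3 + k)/(2*s))
z*(v(6, 3)*1 + B(8, 10)) = 68*(((½)*(3 + 3 - 4*6)/6)*1 + 0) = 68*(((½)*(⅙)*(3 + 3 - 24))*1 + 0) = 68*(((½)*(⅙)*(-18))*1 + 0) = 68*(-3/2*1 + 0) = 68*(-3/2 + 0) = 68*(-3/2) = -102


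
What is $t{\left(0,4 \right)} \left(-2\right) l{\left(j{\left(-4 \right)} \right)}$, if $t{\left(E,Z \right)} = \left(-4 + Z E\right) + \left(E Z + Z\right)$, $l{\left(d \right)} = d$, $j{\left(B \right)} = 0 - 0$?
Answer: $0$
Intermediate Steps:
$j{\left(B \right)} = 0$ ($j{\left(B \right)} = 0 + 0 = 0$)
$t{\left(E,Z \right)} = -4 + Z + 2 E Z$ ($t{\left(E,Z \right)} = \left(-4 + E Z\right) + \left(Z + E Z\right) = -4 + Z + 2 E Z$)
$t{\left(0,4 \right)} \left(-2\right) l{\left(j{\left(-4 \right)} \right)} = \left(-4 + 4 + 2 \cdot 0 \cdot 4\right) \left(-2\right) 0 = \left(-4 + 4 + 0\right) \left(-2\right) 0 = 0 \left(-2\right) 0 = 0 \cdot 0 = 0$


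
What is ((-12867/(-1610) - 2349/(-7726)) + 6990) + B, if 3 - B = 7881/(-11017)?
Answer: 10429870352967/1489553485 ≈ 7002.0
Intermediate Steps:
B = 40932/11017 (B = 3 - 7881/(-11017) = 3 - 7881*(-1)/11017 = 3 - 1*(-7881/11017) = 3 + 7881/11017 = 40932/11017 ≈ 3.7153)
((-12867/(-1610) - 2349/(-7726)) + 6990) + B = ((-12867/(-1610) - 2349/(-7726)) + 6990) + 40932/11017 = ((-12867*(-1/1610) - 2349*(-1/7726)) + 6990) + 40932/11017 = ((12867/1610 + 2349/7726) + 6990) + 40932/11017 = (25798083/3109715 + 6990) + 40932/11017 = 21762705933/3109715 + 40932/11017 = 10429870352967/1489553485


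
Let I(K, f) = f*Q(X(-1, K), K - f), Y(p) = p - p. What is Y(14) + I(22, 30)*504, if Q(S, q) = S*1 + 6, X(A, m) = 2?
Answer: 120960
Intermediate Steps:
Y(p) = 0
Q(S, q) = 6 + S (Q(S, q) = S + 6 = 6 + S)
I(K, f) = 8*f (I(K, f) = f*(6 + 2) = f*8 = 8*f)
Y(14) + I(22, 30)*504 = 0 + (8*30)*504 = 0 + 240*504 = 0 + 120960 = 120960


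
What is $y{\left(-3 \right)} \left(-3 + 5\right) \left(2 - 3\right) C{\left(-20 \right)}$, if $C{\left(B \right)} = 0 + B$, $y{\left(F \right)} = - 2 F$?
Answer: $240$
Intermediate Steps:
$C{\left(B \right)} = B$
$y{\left(-3 \right)} \left(-3 + 5\right) \left(2 - 3\right) C{\left(-20 \right)} = \left(-2\right) \left(-3\right) \left(-3 + 5\right) \left(2 - 3\right) \left(-20\right) = 6 \cdot 2 \left(-1\right) \left(-20\right) = 6 \left(\left(-2\right) \left(-20\right)\right) = 6 \cdot 40 = 240$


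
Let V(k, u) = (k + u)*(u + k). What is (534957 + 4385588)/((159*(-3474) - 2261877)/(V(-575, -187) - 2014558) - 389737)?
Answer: -1411127672626/111769305275 ≈ -12.625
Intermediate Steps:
V(k, u) = (k + u)² (V(k, u) = (k + u)*(k + u) = (k + u)²)
(534957 + 4385588)/((159*(-3474) - 2261877)/(V(-575, -187) - 2014558) - 389737) = (534957 + 4385588)/((159*(-3474) - 2261877)/((-575 - 187)² - 2014558) - 389737) = 4920545/((-552366 - 2261877)/((-762)² - 2014558) - 389737) = 4920545/(-2814243/(580644 - 2014558) - 389737) = 4920545/(-2814243/(-1433914) - 389737) = 4920545/(-2814243*(-1/1433914) - 389737) = 4920545/(2814243/1433914 - 389737) = 4920545/(-558846526375/1433914) = 4920545*(-1433914/558846526375) = -1411127672626/111769305275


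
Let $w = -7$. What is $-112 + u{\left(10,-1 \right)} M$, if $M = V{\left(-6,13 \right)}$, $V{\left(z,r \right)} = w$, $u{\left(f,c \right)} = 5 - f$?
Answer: $-77$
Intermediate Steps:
$V{\left(z,r \right)} = -7$
$M = -7$
$-112 + u{\left(10,-1 \right)} M = -112 + \left(5 - 10\right) \left(-7\right) = -112 - -35 = -112 + 35 = -77$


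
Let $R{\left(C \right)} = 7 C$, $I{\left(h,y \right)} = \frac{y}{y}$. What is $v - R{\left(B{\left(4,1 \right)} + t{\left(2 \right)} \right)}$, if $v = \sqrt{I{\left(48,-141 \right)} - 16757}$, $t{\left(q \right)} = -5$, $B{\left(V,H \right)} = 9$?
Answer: $-28 + 2 i \sqrt{4189} \approx -28.0 + 129.45 i$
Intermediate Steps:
$I{\left(h,y \right)} = 1$
$v = 2 i \sqrt{4189}$ ($v = \sqrt{1 - 16757} = \sqrt{-16756} = 2 i \sqrt{4189} \approx 129.45 i$)
$v - R{\left(B{\left(4,1 \right)} + t{\left(2 \right)} \right)} = 2 i \sqrt{4189} - 7 \left(9 - 5\right) = 2 i \sqrt{4189} - 7 \cdot 4 = 2 i \sqrt{4189} - 28 = -28 + 2 i \sqrt{4189}$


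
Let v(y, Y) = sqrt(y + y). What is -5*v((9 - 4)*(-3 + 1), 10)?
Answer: -10*I*sqrt(5) ≈ -22.361*I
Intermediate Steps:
v(y, Y) = sqrt(2)*sqrt(y) (v(y, Y) = sqrt(2*y) = sqrt(2)*sqrt(y))
-5*v((9 - 4)*(-3 + 1), 10) = -5*sqrt(2)*sqrt((9 - 4)*(-3 + 1)) = -5*sqrt(2)*sqrt(5*(-2)) = -5*sqrt(2)*sqrt(-10) = -5*sqrt(2)*I*sqrt(10) = -10*I*sqrt(5)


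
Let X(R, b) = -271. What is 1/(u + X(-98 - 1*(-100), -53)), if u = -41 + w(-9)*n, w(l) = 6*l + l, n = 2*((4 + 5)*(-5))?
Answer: 1/5358 ≈ 0.00018664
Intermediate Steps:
n = -90 (n = 2*(9*(-5)) = 2*(-45) = -90)
w(l) = 7*l
u = 5629 (u = -41 + (7*(-9))*(-90) = -41 - 63*(-90) = -41 + 5670 = 5629)
1/(u + X(-98 - 1*(-100), -53)) = 1/(5629 - 271) = 1/5358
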